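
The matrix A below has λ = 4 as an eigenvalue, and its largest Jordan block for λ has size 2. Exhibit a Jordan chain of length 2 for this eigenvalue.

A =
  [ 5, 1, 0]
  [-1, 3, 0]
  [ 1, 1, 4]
A Jordan chain for λ = 4 of length 2:
v_1 = (1, -1, 1)ᵀ
v_2 = (1, 0, 0)ᵀ

Let N = A − (4)·I. We want v_2 with N^2 v_2 = 0 but N^1 v_2 ≠ 0; then v_{j-1} := N · v_j for j = 2, …, 2.

Pick v_2 = (1, 0, 0)ᵀ.
Then v_1 = N · v_2 = (1, -1, 1)ᵀ.

Sanity check: (A − (4)·I) v_1 = (0, 0, 0)ᵀ = 0. ✓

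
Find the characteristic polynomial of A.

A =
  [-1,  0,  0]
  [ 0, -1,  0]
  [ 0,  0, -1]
x^3 + 3*x^2 + 3*x + 1

Expanding det(x·I − A) (e.g. by cofactor expansion or by noting that A is similar to its Jordan form J, which has the same characteristic polynomial as A) gives
  χ_A(x) = x^3 + 3*x^2 + 3*x + 1
which factors as (x + 1)^3. The eigenvalues (with algebraic multiplicities) are λ = -1 with multiplicity 3.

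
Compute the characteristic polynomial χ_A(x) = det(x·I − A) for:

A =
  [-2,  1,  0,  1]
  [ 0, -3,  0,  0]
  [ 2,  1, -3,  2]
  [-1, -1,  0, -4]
x^4 + 12*x^3 + 54*x^2 + 108*x + 81

Expanding det(x·I − A) (e.g. by cofactor expansion or by noting that A is similar to its Jordan form J, which has the same characteristic polynomial as A) gives
  χ_A(x) = x^4 + 12*x^3 + 54*x^2 + 108*x + 81
which factors as (x + 3)^4. The eigenvalues (with algebraic multiplicities) are λ = -3 with multiplicity 4.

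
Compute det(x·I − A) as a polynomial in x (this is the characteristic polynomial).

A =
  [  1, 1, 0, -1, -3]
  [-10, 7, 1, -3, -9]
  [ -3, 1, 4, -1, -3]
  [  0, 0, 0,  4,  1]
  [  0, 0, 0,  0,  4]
x^5 - 20*x^4 + 160*x^3 - 640*x^2 + 1280*x - 1024

Expanding det(x·I − A) (e.g. by cofactor expansion or by noting that A is similar to its Jordan form J, which has the same characteristic polynomial as A) gives
  χ_A(x) = x^5 - 20*x^4 + 160*x^3 - 640*x^2 + 1280*x - 1024
which factors as (x - 4)^5. The eigenvalues (with algebraic multiplicities) are λ = 4 with multiplicity 5.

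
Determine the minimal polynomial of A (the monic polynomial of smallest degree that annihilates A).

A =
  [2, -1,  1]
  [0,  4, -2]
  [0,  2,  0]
x^2 - 4*x + 4

The characteristic polynomial is χ_A(x) = (x - 2)^3, so the eigenvalues are known. The minimal polynomial is
  m_A(x) = Π_λ (x − λ)^{k_λ}
where k_λ is the size of the *largest* Jordan block for λ (equivalently, the smallest k with (A − λI)^k v = 0 for every generalised eigenvector v of λ).

  λ = 2: largest Jordan block has size 2, contributing (x − 2)^2

So m_A(x) = (x - 2)^2 = x^2 - 4*x + 4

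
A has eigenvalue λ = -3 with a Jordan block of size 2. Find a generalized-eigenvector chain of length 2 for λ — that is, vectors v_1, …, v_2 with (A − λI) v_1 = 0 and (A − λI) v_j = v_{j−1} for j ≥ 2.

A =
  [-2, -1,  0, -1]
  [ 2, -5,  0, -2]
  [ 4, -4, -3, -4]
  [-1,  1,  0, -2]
A Jordan chain for λ = -3 of length 2:
v_1 = (1, 2, 4, -1)ᵀ
v_2 = (1, 0, 0, 0)ᵀ

Let N = A − (-3)·I. We want v_2 with N^2 v_2 = 0 but N^1 v_2 ≠ 0; then v_{j-1} := N · v_j for j = 2, …, 2.

Pick v_2 = (1, 0, 0, 0)ᵀ.
Then v_1 = N · v_2 = (1, 2, 4, -1)ᵀ.

Sanity check: (A − (-3)·I) v_1 = (0, 0, 0, 0)ᵀ = 0. ✓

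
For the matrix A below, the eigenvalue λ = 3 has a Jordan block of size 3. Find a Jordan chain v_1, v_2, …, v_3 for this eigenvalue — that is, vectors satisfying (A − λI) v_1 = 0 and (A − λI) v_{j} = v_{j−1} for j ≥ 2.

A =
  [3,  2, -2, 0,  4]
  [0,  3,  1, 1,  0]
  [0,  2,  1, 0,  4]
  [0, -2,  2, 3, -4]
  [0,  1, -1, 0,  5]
A Jordan chain for λ = 3 of length 3:
v_1 = (2, 0, 2, -2, 1)ᵀ
v_2 = (-2, 1, -2, 2, -1)ᵀ
v_3 = (0, 0, 1, 0, 0)ᵀ

Let N = A − (3)·I. We want v_3 with N^3 v_3 = 0 but N^2 v_3 ≠ 0; then v_{j-1} := N · v_j for j = 3, …, 2.

Pick v_3 = (0, 0, 1, 0, 0)ᵀ.
Then v_2 = N · v_3 = (-2, 1, -2, 2, -1)ᵀ.
Then v_1 = N · v_2 = (2, 0, 2, -2, 1)ᵀ.

Sanity check: (A − (3)·I) v_1 = (0, 0, 0, 0, 0)ᵀ = 0. ✓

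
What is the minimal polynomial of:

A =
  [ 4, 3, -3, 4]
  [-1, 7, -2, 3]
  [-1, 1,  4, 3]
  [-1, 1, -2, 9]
x^3 - 18*x^2 + 108*x - 216

The characteristic polynomial is χ_A(x) = (x - 6)^4, so the eigenvalues are known. The minimal polynomial is
  m_A(x) = Π_λ (x − λ)^{k_λ}
where k_λ is the size of the *largest* Jordan block for λ (equivalently, the smallest k with (A − λI)^k v = 0 for every generalised eigenvector v of λ).

  λ = 6: largest Jordan block has size 3, contributing (x − 6)^3

So m_A(x) = (x - 6)^3 = x^3 - 18*x^2 + 108*x - 216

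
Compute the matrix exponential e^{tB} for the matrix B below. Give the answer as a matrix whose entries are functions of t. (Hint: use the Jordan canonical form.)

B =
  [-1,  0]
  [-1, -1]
e^{tB} =
  [exp(-t), 0]
  [-t*exp(-t), exp(-t)]

Strategy: write B = P · J · P⁻¹ where J is a Jordan canonical form, so e^{tB} = P · e^{tJ} · P⁻¹, and e^{tJ} can be computed block-by-block.

B has Jordan form
J =
  [-1,  1]
  [ 0, -1]
(up to reordering of blocks).

Per-block formulas:
  For a 2×2 Jordan block J_2(-1): exp(t · J_2(-1)) = e^(-1t)·(I + t·N), where N is the 2×2 nilpotent shift.

After assembling e^{tJ} and conjugating by P, we get:

e^{tB} =
  [exp(-t), 0]
  [-t*exp(-t), exp(-t)]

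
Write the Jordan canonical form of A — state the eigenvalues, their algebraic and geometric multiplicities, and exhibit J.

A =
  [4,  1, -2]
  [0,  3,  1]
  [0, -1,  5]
J_3(4)

The characteristic polynomial is
  det(x·I − A) = x^3 - 12*x^2 + 48*x - 64 = (x - 4)^3

Eigenvalues and multiplicities (the geometric multiplicity of λ is n − rank(A − λI), which equals the number of Jordan blocks for λ):
  λ = 4: algebraic multiplicity = 3, geometric multiplicity = 1

Determining the block sizes for each eigenvalue:
  λ = 4: one block (gm = 1), so the single block has size am = 3 → block sizes [3]

Assembling the blocks gives a Jordan form
J =
  [4, 1, 0]
  [0, 4, 1]
  [0, 0, 4]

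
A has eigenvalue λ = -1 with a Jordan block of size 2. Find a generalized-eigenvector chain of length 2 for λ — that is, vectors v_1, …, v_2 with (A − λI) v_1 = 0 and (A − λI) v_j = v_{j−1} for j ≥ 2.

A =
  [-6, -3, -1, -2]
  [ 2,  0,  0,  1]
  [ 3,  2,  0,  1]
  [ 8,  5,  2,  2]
A Jordan chain for λ = -1 of length 2:
v_1 = (-5, 2, 3, 8)ᵀ
v_2 = (1, 0, 0, 0)ᵀ

Let N = A − (-1)·I. We want v_2 with N^2 v_2 = 0 but N^1 v_2 ≠ 0; then v_{j-1} := N · v_j for j = 2, …, 2.

Pick v_2 = (1, 0, 0, 0)ᵀ.
Then v_1 = N · v_2 = (-5, 2, 3, 8)ᵀ.

Sanity check: (A − (-1)·I) v_1 = (0, 0, 0, 0)ᵀ = 0. ✓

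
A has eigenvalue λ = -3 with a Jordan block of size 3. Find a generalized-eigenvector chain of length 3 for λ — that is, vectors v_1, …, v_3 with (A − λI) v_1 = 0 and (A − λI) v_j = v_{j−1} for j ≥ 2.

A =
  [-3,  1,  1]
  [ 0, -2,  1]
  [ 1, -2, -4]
A Jordan chain for λ = -3 of length 3:
v_1 = (1, 1, -1)ᵀ
v_2 = (0, 0, 1)ᵀ
v_3 = (1, 0, 0)ᵀ

Let N = A − (-3)·I. We want v_3 with N^3 v_3 = 0 but N^2 v_3 ≠ 0; then v_{j-1} := N · v_j for j = 3, …, 2.

Pick v_3 = (1, 0, 0)ᵀ.
Then v_2 = N · v_3 = (0, 0, 1)ᵀ.
Then v_1 = N · v_2 = (1, 1, -1)ᵀ.

Sanity check: (A − (-3)·I) v_1 = (0, 0, 0)ᵀ = 0. ✓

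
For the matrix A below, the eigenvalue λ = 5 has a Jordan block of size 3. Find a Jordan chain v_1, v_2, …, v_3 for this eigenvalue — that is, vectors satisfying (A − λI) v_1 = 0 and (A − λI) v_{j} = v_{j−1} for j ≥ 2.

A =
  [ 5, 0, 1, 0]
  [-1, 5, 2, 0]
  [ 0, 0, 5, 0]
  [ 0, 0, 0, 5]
A Jordan chain for λ = 5 of length 3:
v_1 = (0, -1, 0, 0)ᵀ
v_2 = (1, 2, 0, 0)ᵀ
v_3 = (0, 0, 1, 0)ᵀ

Let N = A − (5)·I. We want v_3 with N^3 v_3 = 0 but N^2 v_3 ≠ 0; then v_{j-1} := N · v_j for j = 3, …, 2.

Pick v_3 = (0, 0, 1, 0)ᵀ.
Then v_2 = N · v_3 = (1, 2, 0, 0)ᵀ.
Then v_1 = N · v_2 = (0, -1, 0, 0)ᵀ.

Sanity check: (A − (5)·I) v_1 = (0, 0, 0, 0)ᵀ = 0. ✓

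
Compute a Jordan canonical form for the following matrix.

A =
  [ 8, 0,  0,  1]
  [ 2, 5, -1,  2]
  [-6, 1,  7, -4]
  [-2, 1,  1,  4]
J_3(6) ⊕ J_1(6)

The characteristic polynomial is
  det(x·I − A) = x^4 - 24*x^3 + 216*x^2 - 864*x + 1296 = (x - 6)^4

Eigenvalues and multiplicities (the geometric multiplicity of λ is n − rank(A − λI), which equals the number of Jordan blocks for λ):
  λ = 6: algebraic multiplicity = 4, geometric multiplicity = 2

Determining the block sizes for each eigenvalue:
  λ = 6: with am = 4 and gm = 2, the partition is not yet determined (e.g. several partitions of 4 into 2 parts exist). Let N = A − (6)·I. Computing rank(N^1) = 2, rank(N^2) = 1, rank(N^3) = 0; the number of blocks of size ≥ j is rank(N^{j−1}) − rank(N^j), giving [2, 1, 1]. So we have 1 block(s) of size 3, 1 block(s) of size 1 → block sizes [3, 1]

Assembling the blocks gives a Jordan form
J =
  [6, 1, 0, 0]
  [0, 6, 1, 0]
  [0, 0, 6, 0]
  [0, 0, 0, 6]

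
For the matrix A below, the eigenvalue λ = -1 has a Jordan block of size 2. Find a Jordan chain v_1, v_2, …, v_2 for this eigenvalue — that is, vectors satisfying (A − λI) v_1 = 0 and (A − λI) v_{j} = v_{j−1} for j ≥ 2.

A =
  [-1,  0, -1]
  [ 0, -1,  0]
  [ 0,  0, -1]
A Jordan chain for λ = -1 of length 2:
v_1 = (-1, 0, 0)ᵀ
v_2 = (0, 0, 1)ᵀ

Let N = A − (-1)·I. We want v_2 with N^2 v_2 = 0 but N^1 v_2 ≠ 0; then v_{j-1} := N · v_j for j = 2, …, 2.

Pick v_2 = (0, 0, 1)ᵀ.
Then v_1 = N · v_2 = (-1, 0, 0)ᵀ.

Sanity check: (A − (-1)·I) v_1 = (0, 0, 0)ᵀ = 0. ✓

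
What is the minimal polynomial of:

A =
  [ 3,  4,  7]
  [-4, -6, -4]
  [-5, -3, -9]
x^3 + 12*x^2 + 48*x + 64

The characteristic polynomial is χ_A(x) = (x + 4)^3, so the eigenvalues are known. The minimal polynomial is
  m_A(x) = Π_λ (x − λ)^{k_λ}
where k_λ is the size of the *largest* Jordan block for λ (equivalently, the smallest k with (A − λI)^k v = 0 for every generalised eigenvector v of λ).

  λ = -4: largest Jordan block has size 3, contributing (x + 4)^3

So m_A(x) = (x + 4)^3 = x^3 + 12*x^2 + 48*x + 64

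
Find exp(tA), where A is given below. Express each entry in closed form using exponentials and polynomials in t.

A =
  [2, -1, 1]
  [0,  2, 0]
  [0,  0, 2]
e^{tA} =
  [exp(2*t), -t*exp(2*t), t*exp(2*t)]
  [0, exp(2*t), 0]
  [0, 0, exp(2*t)]

Strategy: write A = P · J · P⁻¹ where J is a Jordan canonical form, so e^{tA} = P · e^{tJ} · P⁻¹, and e^{tJ} can be computed block-by-block.

A has Jordan form
J =
  [2, 1, 0]
  [0, 2, 0]
  [0, 0, 2]
(up to reordering of blocks).

Per-block formulas:
  For a 1×1 block at λ = 2: exp(t · [2]) = [e^(2t)].
  For a 2×2 Jordan block J_2(2): exp(t · J_2(2)) = e^(2t)·(I + t·N), where N is the 2×2 nilpotent shift.

After assembling e^{tJ} and conjugating by P, we get:

e^{tA} =
  [exp(2*t), -t*exp(2*t), t*exp(2*t)]
  [0, exp(2*t), 0]
  [0, 0, exp(2*t)]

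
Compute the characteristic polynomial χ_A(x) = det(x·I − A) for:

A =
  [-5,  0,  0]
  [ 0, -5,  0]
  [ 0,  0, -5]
x^3 + 15*x^2 + 75*x + 125

Expanding det(x·I − A) (e.g. by cofactor expansion or by noting that A is similar to its Jordan form J, which has the same characteristic polynomial as A) gives
  χ_A(x) = x^3 + 15*x^2 + 75*x + 125
which factors as (x + 5)^3. The eigenvalues (with algebraic multiplicities) are λ = -5 with multiplicity 3.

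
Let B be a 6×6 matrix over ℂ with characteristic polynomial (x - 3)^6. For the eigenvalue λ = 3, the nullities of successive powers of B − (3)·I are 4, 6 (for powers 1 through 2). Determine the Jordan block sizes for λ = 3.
Block sizes for λ = 3: [2, 2, 1, 1]

From the dimensions of kernels of powers, the number of Jordan blocks of size at least j is d_j − d_{j−1} where d_j = dim ker(N^j) (with d_0 = 0). Computing the differences gives [4, 2].
The number of blocks of size exactly k is (#blocks of size ≥ k) − (#blocks of size ≥ k + 1), so the partition is: 2 block(s) of size 1, 2 block(s) of size 2.
In nonincreasing order the block sizes are [2, 2, 1, 1].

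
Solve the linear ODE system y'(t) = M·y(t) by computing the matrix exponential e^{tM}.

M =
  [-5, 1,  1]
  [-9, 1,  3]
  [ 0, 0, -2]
e^{tM} =
  [-3*t*exp(-2*t) + exp(-2*t), t*exp(-2*t), t*exp(-2*t)]
  [-9*t*exp(-2*t), 3*t*exp(-2*t) + exp(-2*t), 3*t*exp(-2*t)]
  [0, 0, exp(-2*t)]

Strategy: write M = P · J · P⁻¹ where J is a Jordan canonical form, so e^{tM} = P · e^{tJ} · P⁻¹, and e^{tJ} can be computed block-by-block.

M has Jordan form
J =
  [-2,  1,  0]
  [ 0, -2,  0]
  [ 0,  0, -2]
(up to reordering of blocks).

Per-block formulas:
  For a 1×1 block at λ = -2: exp(t · [-2]) = [e^(-2t)].
  For a 2×2 Jordan block J_2(-2): exp(t · J_2(-2)) = e^(-2t)·(I + t·N), where N is the 2×2 nilpotent shift.

After assembling e^{tJ} and conjugating by P, we get:

e^{tM} =
  [-3*t*exp(-2*t) + exp(-2*t), t*exp(-2*t), t*exp(-2*t)]
  [-9*t*exp(-2*t), 3*t*exp(-2*t) + exp(-2*t), 3*t*exp(-2*t)]
  [0, 0, exp(-2*t)]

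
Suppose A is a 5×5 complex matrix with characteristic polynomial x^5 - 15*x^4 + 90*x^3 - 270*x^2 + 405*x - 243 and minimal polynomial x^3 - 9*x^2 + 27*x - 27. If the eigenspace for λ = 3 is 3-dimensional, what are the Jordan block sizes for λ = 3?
Block sizes for λ = 3: [3, 1, 1]

Step 1 — from the characteristic polynomial, algebraic multiplicity of λ = 3 is 5. From dim ker(A − (3)·I) = 3, there are exactly 3 Jordan blocks for λ = 3.
Step 2 — from the minimal polynomial, the factor (x − 3)^3 tells us the largest block for λ = 3 has size 3.
Step 3 — with total size 5, 3 blocks, and largest block 3, the block sizes (in nonincreasing order) are [3, 1, 1].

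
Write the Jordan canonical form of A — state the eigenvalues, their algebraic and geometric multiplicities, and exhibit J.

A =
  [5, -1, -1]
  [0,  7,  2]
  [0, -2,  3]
J_2(5) ⊕ J_1(5)

The characteristic polynomial is
  det(x·I − A) = x^3 - 15*x^2 + 75*x - 125 = (x - 5)^3

Eigenvalues and multiplicities (the geometric multiplicity of λ is n − rank(A − λI), which equals the number of Jordan blocks for λ):
  λ = 5: algebraic multiplicity = 3, geometric multiplicity = 2

Determining the block sizes for each eigenvalue:
  λ = 5: 2 blocks summing to 3 forces exactly one block of size 2 and the rest size 1 → block sizes [2, 1]

Assembling the blocks gives a Jordan form
J =
  [5, 1, 0]
  [0, 5, 0]
  [0, 0, 5]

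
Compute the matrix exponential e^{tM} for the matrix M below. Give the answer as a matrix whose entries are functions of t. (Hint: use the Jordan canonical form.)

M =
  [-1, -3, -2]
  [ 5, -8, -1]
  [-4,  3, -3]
e^{tM} =
  [t*exp(-5*t) + exp(-2*t), -exp(-2*t) + exp(-5*t), t*exp(-5*t) - exp(-2*t) + exp(-5*t)]
  [2*t*exp(-5*t) + exp(-2*t) - exp(-5*t), -exp(-2*t) + 2*exp(-5*t), 2*t*exp(-5*t) - exp(-2*t) + exp(-5*t)]
  [-t*exp(-5*t) - exp(-2*t) + exp(-5*t), exp(-2*t) - exp(-5*t), -t*exp(-5*t) + exp(-2*t)]

Strategy: write M = P · J · P⁻¹ where J is a Jordan canonical form, so e^{tM} = P · e^{tJ} · P⁻¹, and e^{tJ} can be computed block-by-block.

M has Jordan form
J =
  [-5,  1,  0]
  [ 0, -5,  0]
  [ 0,  0, -2]
(up to reordering of blocks).

Per-block formulas:
  For a 2×2 Jordan block J_2(-5): exp(t · J_2(-5)) = e^(-5t)·(I + t·N), where N is the 2×2 nilpotent shift.
  For a 1×1 block at λ = -2: exp(t · [-2]) = [e^(-2t)].

After assembling e^{tJ} and conjugating by P, we get:

e^{tM} =
  [t*exp(-5*t) + exp(-2*t), -exp(-2*t) + exp(-5*t), t*exp(-5*t) - exp(-2*t) + exp(-5*t)]
  [2*t*exp(-5*t) + exp(-2*t) - exp(-5*t), -exp(-2*t) + 2*exp(-5*t), 2*t*exp(-5*t) - exp(-2*t) + exp(-5*t)]
  [-t*exp(-5*t) - exp(-2*t) + exp(-5*t), exp(-2*t) - exp(-5*t), -t*exp(-5*t) + exp(-2*t)]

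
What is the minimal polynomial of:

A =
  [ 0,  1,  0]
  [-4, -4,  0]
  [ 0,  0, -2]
x^2 + 4*x + 4

The characteristic polynomial is χ_A(x) = (x + 2)^3, so the eigenvalues are known. The minimal polynomial is
  m_A(x) = Π_λ (x − λ)^{k_λ}
where k_λ is the size of the *largest* Jordan block for λ (equivalently, the smallest k with (A − λI)^k v = 0 for every generalised eigenvector v of λ).

  λ = -2: largest Jordan block has size 2, contributing (x + 2)^2

So m_A(x) = (x + 2)^2 = x^2 + 4*x + 4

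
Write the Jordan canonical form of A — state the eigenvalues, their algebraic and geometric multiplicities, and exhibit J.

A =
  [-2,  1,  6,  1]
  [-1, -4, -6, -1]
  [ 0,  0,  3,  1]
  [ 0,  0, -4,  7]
J_2(-3) ⊕ J_2(5)

The characteristic polynomial is
  det(x·I − A) = x^4 - 4*x^3 - 26*x^2 + 60*x + 225 = (x - 5)^2*(x + 3)^2

Eigenvalues and multiplicities (the geometric multiplicity of λ is n − rank(A − λI), which equals the number of Jordan blocks for λ):
  λ = -3: algebraic multiplicity = 2, geometric multiplicity = 1
  λ = 5: algebraic multiplicity = 2, geometric multiplicity = 1

Determining the block sizes for each eigenvalue:
  λ = -3: one block (gm = 1), so the single block has size am = 2 → block sizes [2]
  λ = 5: one block (gm = 1), so the single block has size am = 2 → block sizes [2]

Assembling the blocks gives a Jordan form
J =
  [-3,  1, 0, 0]
  [ 0, -3, 0, 0]
  [ 0,  0, 5, 1]
  [ 0,  0, 0, 5]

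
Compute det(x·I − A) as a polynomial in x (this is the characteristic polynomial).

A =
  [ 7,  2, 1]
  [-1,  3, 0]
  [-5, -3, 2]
x^3 - 12*x^2 + 48*x - 64

Expanding det(x·I − A) (e.g. by cofactor expansion or by noting that A is similar to its Jordan form J, which has the same characteristic polynomial as A) gives
  χ_A(x) = x^3 - 12*x^2 + 48*x - 64
which factors as (x - 4)^3. The eigenvalues (with algebraic multiplicities) are λ = 4 with multiplicity 3.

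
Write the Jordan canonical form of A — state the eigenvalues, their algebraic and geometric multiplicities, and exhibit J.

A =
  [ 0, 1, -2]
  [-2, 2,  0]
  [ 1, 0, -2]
J_3(0)

The characteristic polynomial is
  det(x·I − A) = x^3

Eigenvalues and multiplicities (the geometric multiplicity of λ is n − rank(A − λI), which equals the number of Jordan blocks for λ):
  λ = 0: algebraic multiplicity = 3, geometric multiplicity = 1

Determining the block sizes for each eigenvalue:
  λ = 0: one block (gm = 1), so the single block has size am = 3 → block sizes [3]

Assembling the blocks gives a Jordan form
J =
  [0, 1, 0]
  [0, 0, 1]
  [0, 0, 0]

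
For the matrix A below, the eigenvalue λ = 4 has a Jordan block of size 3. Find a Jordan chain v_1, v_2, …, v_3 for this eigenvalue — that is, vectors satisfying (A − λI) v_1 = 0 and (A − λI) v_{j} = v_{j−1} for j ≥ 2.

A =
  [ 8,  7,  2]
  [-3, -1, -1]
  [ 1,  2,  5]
A Jordan chain for λ = 4 of length 3:
v_1 = (-3, 2, -1)ᵀ
v_2 = (4, -3, 1)ᵀ
v_3 = (1, 0, 0)ᵀ

Let N = A − (4)·I. We want v_3 with N^3 v_3 = 0 but N^2 v_3 ≠ 0; then v_{j-1} := N · v_j for j = 3, …, 2.

Pick v_3 = (1, 0, 0)ᵀ.
Then v_2 = N · v_3 = (4, -3, 1)ᵀ.
Then v_1 = N · v_2 = (-3, 2, -1)ᵀ.

Sanity check: (A − (4)·I) v_1 = (0, 0, 0)ᵀ = 0. ✓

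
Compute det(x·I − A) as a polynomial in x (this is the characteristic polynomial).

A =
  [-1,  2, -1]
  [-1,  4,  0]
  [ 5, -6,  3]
x^3 - 6*x^2 + 12*x - 8

Expanding det(x·I − A) (e.g. by cofactor expansion or by noting that A is similar to its Jordan form J, which has the same characteristic polynomial as A) gives
  χ_A(x) = x^3 - 6*x^2 + 12*x - 8
which factors as (x - 2)^3. The eigenvalues (with algebraic multiplicities) are λ = 2 with multiplicity 3.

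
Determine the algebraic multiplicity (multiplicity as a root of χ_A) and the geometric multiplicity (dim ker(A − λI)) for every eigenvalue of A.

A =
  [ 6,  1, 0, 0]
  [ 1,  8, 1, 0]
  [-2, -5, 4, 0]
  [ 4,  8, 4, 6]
λ = 6: alg = 4, geom = 2

Step 1 — factor the characteristic polynomial to read off the algebraic multiplicities:
  χ_A(x) = (x - 6)^4

Step 2 — compute geometric multiplicities via the rank-nullity identity g(λ) = n − rank(A − λI):
  rank(A − (6)·I) = 2, so dim ker(A − (6)·I) = n − 2 = 2

Summary:
  λ = 6: algebraic multiplicity = 4, geometric multiplicity = 2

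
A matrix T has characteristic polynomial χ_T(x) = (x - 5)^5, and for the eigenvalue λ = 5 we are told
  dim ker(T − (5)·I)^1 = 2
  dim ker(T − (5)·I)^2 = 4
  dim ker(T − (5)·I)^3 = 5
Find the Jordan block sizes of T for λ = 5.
Block sizes for λ = 5: [3, 2]

From the dimensions of kernels of powers, the number of Jordan blocks of size at least j is d_j − d_{j−1} where d_j = dim ker(N^j) (with d_0 = 0). Computing the differences gives [2, 2, 1].
The number of blocks of size exactly k is (#blocks of size ≥ k) − (#blocks of size ≥ k + 1), so the partition is: 1 block(s) of size 2, 1 block(s) of size 3.
In nonincreasing order the block sizes are [3, 2].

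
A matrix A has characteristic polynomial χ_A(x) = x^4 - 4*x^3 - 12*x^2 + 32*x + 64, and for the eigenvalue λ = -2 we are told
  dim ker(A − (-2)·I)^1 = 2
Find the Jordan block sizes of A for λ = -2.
Block sizes for λ = -2: [1, 1]

From the dimensions of kernels of powers, the number of Jordan blocks of size at least j is d_j − d_{j−1} where d_j = dim ker(N^j) (with d_0 = 0). Computing the differences gives [2].
The number of blocks of size exactly k is (#blocks of size ≥ k) − (#blocks of size ≥ k + 1), so the partition is: 2 block(s) of size 1.
In nonincreasing order the block sizes are [1, 1].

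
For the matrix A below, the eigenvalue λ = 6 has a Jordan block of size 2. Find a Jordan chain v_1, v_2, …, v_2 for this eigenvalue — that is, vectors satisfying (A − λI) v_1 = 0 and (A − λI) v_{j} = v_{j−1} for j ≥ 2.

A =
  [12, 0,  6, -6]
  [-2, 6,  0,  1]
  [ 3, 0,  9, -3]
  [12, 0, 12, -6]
A Jordan chain for λ = 6 of length 2:
v_1 = (0, -2, 0, 0)ᵀ
v_2 = (1, 0, -1, 0)ᵀ

Let N = A − (6)·I. We want v_2 with N^2 v_2 = 0 but N^1 v_2 ≠ 0; then v_{j-1} := N · v_j for j = 2, …, 2.

Pick v_2 = (1, 0, -1, 0)ᵀ.
Then v_1 = N · v_2 = (0, -2, 0, 0)ᵀ.

Sanity check: (A − (6)·I) v_1 = (0, 0, 0, 0)ᵀ = 0. ✓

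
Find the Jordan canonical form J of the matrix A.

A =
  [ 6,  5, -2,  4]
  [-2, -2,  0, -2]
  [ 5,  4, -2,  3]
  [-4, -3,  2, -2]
J_2(0) ⊕ J_2(0)

The characteristic polynomial is
  det(x·I − A) = x^4

Eigenvalues and multiplicities (the geometric multiplicity of λ is n − rank(A − λI), which equals the number of Jordan blocks for λ):
  λ = 0: algebraic multiplicity = 4, geometric multiplicity = 2

Determining the block sizes for each eigenvalue:
  λ = 0: with am = 4 and gm = 2, the partition is not yet determined (e.g. several partitions of 4 into 2 parts exist). Let N = A − (0)·I. Computing rank(N^1) = 2, rank(N^2) = 0; the number of blocks of size ≥ j is rank(N^{j−1}) − rank(N^j), giving [2, 2]. So we have 2 block(s) of size 2 → block sizes [2, 2]

Assembling the blocks gives a Jordan form
J =
  [0, 1, 0, 0]
  [0, 0, 0, 0]
  [0, 0, 0, 1]
  [0, 0, 0, 0]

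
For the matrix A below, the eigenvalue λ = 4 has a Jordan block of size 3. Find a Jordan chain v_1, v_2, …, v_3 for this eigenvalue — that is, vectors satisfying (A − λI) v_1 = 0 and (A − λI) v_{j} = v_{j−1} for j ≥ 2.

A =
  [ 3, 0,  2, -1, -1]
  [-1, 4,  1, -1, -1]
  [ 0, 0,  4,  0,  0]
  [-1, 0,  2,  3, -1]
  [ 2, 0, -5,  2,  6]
A Jordan chain for λ = 4 of length 3:
v_1 = (1, 1, 0, 1, -2)ᵀ
v_2 = (2, 1, 0, 2, -5)ᵀ
v_3 = (0, 0, 1, 0, 0)ᵀ

Let N = A − (4)·I. We want v_3 with N^3 v_3 = 0 but N^2 v_3 ≠ 0; then v_{j-1} := N · v_j for j = 3, …, 2.

Pick v_3 = (0, 0, 1, 0, 0)ᵀ.
Then v_2 = N · v_3 = (2, 1, 0, 2, -5)ᵀ.
Then v_1 = N · v_2 = (1, 1, 0, 1, -2)ᵀ.

Sanity check: (A − (4)·I) v_1 = (0, 0, 0, 0, 0)ᵀ = 0. ✓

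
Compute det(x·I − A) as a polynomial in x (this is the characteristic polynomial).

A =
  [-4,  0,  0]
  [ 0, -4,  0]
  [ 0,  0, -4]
x^3 + 12*x^2 + 48*x + 64

Expanding det(x·I − A) (e.g. by cofactor expansion or by noting that A is similar to its Jordan form J, which has the same characteristic polynomial as A) gives
  χ_A(x) = x^3 + 12*x^2 + 48*x + 64
which factors as (x + 4)^3. The eigenvalues (with algebraic multiplicities) are λ = -4 with multiplicity 3.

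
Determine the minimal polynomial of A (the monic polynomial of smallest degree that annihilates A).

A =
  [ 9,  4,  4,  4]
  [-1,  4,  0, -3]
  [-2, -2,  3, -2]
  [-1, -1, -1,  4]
x^3 - 15*x^2 + 75*x - 125

The characteristic polynomial is χ_A(x) = (x - 5)^4, so the eigenvalues are known. The minimal polynomial is
  m_A(x) = Π_λ (x − λ)^{k_λ}
where k_λ is the size of the *largest* Jordan block for λ (equivalently, the smallest k with (A − λI)^k v = 0 for every generalised eigenvector v of λ).

  λ = 5: largest Jordan block has size 3, contributing (x − 5)^3

So m_A(x) = (x - 5)^3 = x^3 - 15*x^2 + 75*x - 125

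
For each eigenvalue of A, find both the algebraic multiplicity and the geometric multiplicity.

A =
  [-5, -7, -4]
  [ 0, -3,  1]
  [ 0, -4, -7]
λ = -5: alg = 3, geom = 1

Step 1 — factor the characteristic polynomial to read off the algebraic multiplicities:
  χ_A(x) = (x + 5)^3

Step 2 — compute geometric multiplicities via the rank-nullity identity g(λ) = n − rank(A − λI):
  rank(A − (-5)·I) = 2, so dim ker(A − (-5)·I) = n − 2 = 1

Summary:
  λ = -5: algebraic multiplicity = 3, geometric multiplicity = 1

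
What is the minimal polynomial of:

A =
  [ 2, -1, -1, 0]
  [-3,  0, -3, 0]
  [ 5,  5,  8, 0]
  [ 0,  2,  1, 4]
x^3 - 11*x^2 + 40*x - 48

The characteristic polynomial is χ_A(x) = (x - 4)^2*(x - 3)^2, so the eigenvalues are known. The minimal polynomial is
  m_A(x) = Π_λ (x − λ)^{k_λ}
where k_λ is the size of the *largest* Jordan block for λ (equivalently, the smallest k with (A − λI)^k v = 0 for every generalised eigenvector v of λ).

  λ = 3: largest Jordan block has size 1, contributing (x − 3)
  λ = 4: largest Jordan block has size 2, contributing (x − 4)^2

So m_A(x) = (x - 4)^2*(x - 3) = x^3 - 11*x^2 + 40*x - 48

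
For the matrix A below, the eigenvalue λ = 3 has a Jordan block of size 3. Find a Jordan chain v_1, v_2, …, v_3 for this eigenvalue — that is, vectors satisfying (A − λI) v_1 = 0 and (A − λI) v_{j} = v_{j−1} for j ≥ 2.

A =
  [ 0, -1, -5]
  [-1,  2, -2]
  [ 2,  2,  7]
A Jordan chain for λ = 3 of length 3:
v_1 = (-6, -2, 4)ᵀ
v_2 = (-1, -1, 2)ᵀ
v_3 = (0, 1, 0)ᵀ

Let N = A − (3)·I. We want v_3 with N^3 v_3 = 0 but N^2 v_3 ≠ 0; then v_{j-1} := N · v_j for j = 3, …, 2.

Pick v_3 = (0, 1, 0)ᵀ.
Then v_2 = N · v_3 = (-1, -1, 2)ᵀ.
Then v_1 = N · v_2 = (-6, -2, 4)ᵀ.

Sanity check: (A − (3)·I) v_1 = (0, 0, 0)ᵀ = 0. ✓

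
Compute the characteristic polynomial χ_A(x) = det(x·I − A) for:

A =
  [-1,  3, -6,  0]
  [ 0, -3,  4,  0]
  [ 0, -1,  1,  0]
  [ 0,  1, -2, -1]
x^4 + 4*x^3 + 6*x^2 + 4*x + 1

Expanding det(x·I − A) (e.g. by cofactor expansion or by noting that A is similar to its Jordan form J, which has the same characteristic polynomial as A) gives
  χ_A(x) = x^4 + 4*x^3 + 6*x^2 + 4*x + 1
which factors as (x + 1)^4. The eigenvalues (with algebraic multiplicities) are λ = -1 with multiplicity 4.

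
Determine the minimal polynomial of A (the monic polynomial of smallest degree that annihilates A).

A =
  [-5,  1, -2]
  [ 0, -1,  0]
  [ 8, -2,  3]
x^2 + 2*x + 1

The characteristic polynomial is χ_A(x) = (x + 1)^3, so the eigenvalues are known. The minimal polynomial is
  m_A(x) = Π_λ (x − λ)^{k_λ}
where k_λ is the size of the *largest* Jordan block for λ (equivalently, the smallest k with (A − λI)^k v = 0 for every generalised eigenvector v of λ).

  λ = -1: largest Jordan block has size 2, contributing (x + 1)^2

So m_A(x) = (x + 1)^2 = x^2 + 2*x + 1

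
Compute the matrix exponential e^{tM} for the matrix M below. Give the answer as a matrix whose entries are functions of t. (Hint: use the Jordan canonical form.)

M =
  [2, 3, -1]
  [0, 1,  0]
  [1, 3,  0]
e^{tM} =
  [t*exp(t) + exp(t), 3*t*exp(t), -t*exp(t)]
  [0, exp(t), 0]
  [t*exp(t), 3*t*exp(t), -t*exp(t) + exp(t)]

Strategy: write M = P · J · P⁻¹ where J is a Jordan canonical form, so e^{tM} = P · e^{tJ} · P⁻¹, and e^{tJ} can be computed block-by-block.

M has Jordan form
J =
  [1, 1, 0]
  [0, 1, 0]
  [0, 0, 1]
(up to reordering of blocks).

Per-block formulas:
  For a 2×2 Jordan block J_2(1): exp(t · J_2(1)) = e^(1t)·(I + t·N), where N is the 2×2 nilpotent shift.
  For a 1×1 block at λ = 1: exp(t · [1]) = [e^(1t)].

After assembling e^{tJ} and conjugating by P, we get:

e^{tM} =
  [t*exp(t) + exp(t), 3*t*exp(t), -t*exp(t)]
  [0, exp(t), 0]
  [t*exp(t), 3*t*exp(t), -t*exp(t) + exp(t)]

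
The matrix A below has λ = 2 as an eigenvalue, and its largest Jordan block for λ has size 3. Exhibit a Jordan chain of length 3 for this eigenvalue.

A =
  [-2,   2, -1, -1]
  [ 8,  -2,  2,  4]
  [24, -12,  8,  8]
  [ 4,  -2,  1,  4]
A Jordan chain for λ = 2 of length 3:
v_1 = (4, 0, -16, 0)ᵀ
v_2 = (-4, 8, 24, 4)ᵀ
v_3 = (1, 0, 0, 0)ᵀ

Let N = A − (2)·I. We want v_3 with N^3 v_3 = 0 but N^2 v_3 ≠ 0; then v_{j-1} := N · v_j for j = 3, …, 2.

Pick v_3 = (1, 0, 0, 0)ᵀ.
Then v_2 = N · v_3 = (-4, 8, 24, 4)ᵀ.
Then v_1 = N · v_2 = (4, 0, -16, 0)ᵀ.

Sanity check: (A − (2)·I) v_1 = (0, 0, 0, 0)ᵀ = 0. ✓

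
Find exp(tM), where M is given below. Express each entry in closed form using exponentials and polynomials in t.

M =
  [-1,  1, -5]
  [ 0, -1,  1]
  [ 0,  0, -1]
e^{tM} =
  [exp(-t), t*exp(-t), t^2*exp(-t)/2 - 5*t*exp(-t)]
  [0, exp(-t), t*exp(-t)]
  [0, 0, exp(-t)]

Strategy: write M = P · J · P⁻¹ where J is a Jordan canonical form, so e^{tM} = P · e^{tJ} · P⁻¹, and e^{tJ} can be computed block-by-block.

M has Jordan form
J =
  [-1,  1,  0]
  [ 0, -1,  1]
  [ 0,  0, -1]
(up to reordering of blocks).

Per-block formulas:
  For a 3×3 Jordan block J_3(-1): exp(t · J_3(-1)) = e^(-1t)·(I + t·N + (t^2/2)·N^2), where N is the 3×3 nilpotent shift.

After assembling e^{tJ} and conjugating by P, we get:

e^{tM} =
  [exp(-t), t*exp(-t), t^2*exp(-t)/2 - 5*t*exp(-t)]
  [0, exp(-t), t*exp(-t)]
  [0, 0, exp(-t)]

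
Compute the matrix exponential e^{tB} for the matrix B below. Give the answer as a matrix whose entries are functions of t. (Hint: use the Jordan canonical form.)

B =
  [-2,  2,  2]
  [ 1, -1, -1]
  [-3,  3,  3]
e^{tB} =
  [1 - 2*t, 2*t, 2*t]
  [t, 1 - t, -t]
  [-3*t, 3*t, 3*t + 1]

Strategy: write B = P · J · P⁻¹ where J is a Jordan canonical form, so e^{tB} = P · e^{tJ} · P⁻¹, and e^{tJ} can be computed block-by-block.

B has Jordan form
J =
  [0, 1, 0]
  [0, 0, 0]
  [0, 0, 0]
(up to reordering of blocks).

Per-block formulas:
  For a 1×1 block at λ = 0: exp(t · [0]) = [e^(0t)].
  For a 2×2 Jordan block J_2(0): exp(t · J_2(0)) = e^(0t)·(I + t·N), where N is the 2×2 nilpotent shift.

After assembling e^{tJ} and conjugating by P, we get:

e^{tB} =
  [1 - 2*t, 2*t, 2*t]
  [t, 1 - t, -t]
  [-3*t, 3*t, 3*t + 1]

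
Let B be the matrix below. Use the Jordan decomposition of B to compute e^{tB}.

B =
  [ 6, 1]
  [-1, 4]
e^{tB} =
  [t*exp(5*t) + exp(5*t), t*exp(5*t)]
  [-t*exp(5*t), -t*exp(5*t) + exp(5*t)]

Strategy: write B = P · J · P⁻¹ where J is a Jordan canonical form, so e^{tB} = P · e^{tJ} · P⁻¹, and e^{tJ} can be computed block-by-block.

B has Jordan form
J =
  [5, 1]
  [0, 5]
(up to reordering of blocks).

Per-block formulas:
  For a 2×2 Jordan block J_2(5): exp(t · J_2(5)) = e^(5t)·(I + t·N), where N is the 2×2 nilpotent shift.

After assembling e^{tJ} and conjugating by P, we get:

e^{tB} =
  [t*exp(5*t) + exp(5*t), t*exp(5*t)]
  [-t*exp(5*t), -t*exp(5*t) + exp(5*t)]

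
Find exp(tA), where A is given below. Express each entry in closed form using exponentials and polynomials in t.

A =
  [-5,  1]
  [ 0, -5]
e^{tA} =
  [exp(-5*t), t*exp(-5*t)]
  [0, exp(-5*t)]

Strategy: write A = P · J · P⁻¹ where J is a Jordan canonical form, so e^{tA} = P · e^{tJ} · P⁻¹, and e^{tJ} can be computed block-by-block.

A has Jordan form
J =
  [-5,  1]
  [ 0, -5]
(up to reordering of blocks).

Per-block formulas:
  For a 2×2 Jordan block J_2(-5): exp(t · J_2(-5)) = e^(-5t)·(I + t·N), where N is the 2×2 nilpotent shift.

After assembling e^{tJ} and conjugating by P, we get:

e^{tA} =
  [exp(-5*t), t*exp(-5*t)]
  [0, exp(-5*t)]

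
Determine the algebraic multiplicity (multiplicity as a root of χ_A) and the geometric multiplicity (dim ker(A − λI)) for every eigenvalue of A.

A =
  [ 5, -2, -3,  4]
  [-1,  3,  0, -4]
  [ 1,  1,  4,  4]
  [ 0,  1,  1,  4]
λ = 4: alg = 4, geom = 2

Step 1 — factor the characteristic polynomial to read off the algebraic multiplicities:
  χ_A(x) = (x - 4)^4

Step 2 — compute geometric multiplicities via the rank-nullity identity g(λ) = n − rank(A − λI):
  rank(A − (4)·I) = 2, so dim ker(A − (4)·I) = n − 2 = 2

Summary:
  λ = 4: algebraic multiplicity = 4, geometric multiplicity = 2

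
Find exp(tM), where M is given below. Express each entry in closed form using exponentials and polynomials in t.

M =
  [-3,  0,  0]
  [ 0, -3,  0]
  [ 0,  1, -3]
e^{tM} =
  [exp(-3*t), 0, 0]
  [0, exp(-3*t), 0]
  [0, t*exp(-3*t), exp(-3*t)]

Strategy: write M = P · J · P⁻¹ where J is a Jordan canonical form, so e^{tM} = P · e^{tJ} · P⁻¹, and e^{tJ} can be computed block-by-block.

M has Jordan form
J =
  [-3,  1,  0]
  [ 0, -3,  0]
  [ 0,  0, -3]
(up to reordering of blocks).

Per-block formulas:
  For a 1×1 block at λ = -3: exp(t · [-3]) = [e^(-3t)].
  For a 2×2 Jordan block J_2(-3): exp(t · J_2(-3)) = e^(-3t)·(I + t·N), where N is the 2×2 nilpotent shift.

After assembling e^{tJ} and conjugating by P, we get:

e^{tM} =
  [exp(-3*t), 0, 0]
  [0, exp(-3*t), 0]
  [0, t*exp(-3*t), exp(-3*t)]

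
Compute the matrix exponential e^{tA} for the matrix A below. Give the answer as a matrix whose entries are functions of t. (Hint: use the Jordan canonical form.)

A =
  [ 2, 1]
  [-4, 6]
e^{tA} =
  [-2*t*exp(4*t) + exp(4*t), t*exp(4*t)]
  [-4*t*exp(4*t), 2*t*exp(4*t) + exp(4*t)]

Strategy: write A = P · J · P⁻¹ where J is a Jordan canonical form, so e^{tA} = P · e^{tJ} · P⁻¹, and e^{tJ} can be computed block-by-block.

A has Jordan form
J =
  [4, 1]
  [0, 4]
(up to reordering of blocks).

Per-block formulas:
  For a 2×2 Jordan block J_2(4): exp(t · J_2(4)) = e^(4t)·(I + t·N), where N is the 2×2 nilpotent shift.

After assembling e^{tJ} and conjugating by P, we get:

e^{tA} =
  [-2*t*exp(4*t) + exp(4*t), t*exp(4*t)]
  [-4*t*exp(4*t), 2*t*exp(4*t) + exp(4*t)]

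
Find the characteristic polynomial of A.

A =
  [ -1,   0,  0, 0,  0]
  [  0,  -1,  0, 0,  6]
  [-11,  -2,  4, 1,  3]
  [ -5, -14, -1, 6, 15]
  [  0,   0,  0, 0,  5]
x^5 - 13*x^4 + 46*x^3 + 10*x^2 - 175*x - 125

Expanding det(x·I − A) (e.g. by cofactor expansion or by noting that A is similar to its Jordan form J, which has the same characteristic polynomial as A) gives
  χ_A(x) = x^5 - 13*x^4 + 46*x^3 + 10*x^2 - 175*x - 125
which factors as (x - 5)^3*(x + 1)^2. The eigenvalues (with algebraic multiplicities) are λ = -1 with multiplicity 2, λ = 5 with multiplicity 3.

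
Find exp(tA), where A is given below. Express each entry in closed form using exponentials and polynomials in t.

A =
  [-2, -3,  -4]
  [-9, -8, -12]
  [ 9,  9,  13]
e^{tA} =
  [-3*t*exp(t) + exp(t), -3*t*exp(t), -4*t*exp(t)]
  [-9*t*exp(t), -9*t*exp(t) + exp(t), -12*t*exp(t)]
  [9*t*exp(t), 9*t*exp(t), 12*t*exp(t) + exp(t)]

Strategy: write A = P · J · P⁻¹ where J is a Jordan canonical form, so e^{tA} = P · e^{tJ} · P⁻¹, and e^{tJ} can be computed block-by-block.

A has Jordan form
J =
  [1, 1, 0]
  [0, 1, 0]
  [0, 0, 1]
(up to reordering of blocks).

Per-block formulas:
  For a 1×1 block at λ = 1: exp(t · [1]) = [e^(1t)].
  For a 2×2 Jordan block J_2(1): exp(t · J_2(1)) = e^(1t)·(I + t·N), where N is the 2×2 nilpotent shift.

After assembling e^{tJ} and conjugating by P, we get:

e^{tA} =
  [-3*t*exp(t) + exp(t), -3*t*exp(t), -4*t*exp(t)]
  [-9*t*exp(t), -9*t*exp(t) + exp(t), -12*t*exp(t)]
  [9*t*exp(t), 9*t*exp(t), 12*t*exp(t) + exp(t)]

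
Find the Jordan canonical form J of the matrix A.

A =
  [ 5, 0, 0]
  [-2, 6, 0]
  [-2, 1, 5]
J_1(5) ⊕ J_1(5) ⊕ J_1(6)

The characteristic polynomial is
  det(x·I − A) = x^3 - 16*x^2 + 85*x - 150 = (x - 6)*(x - 5)^2

Eigenvalues and multiplicities (the geometric multiplicity of λ is n − rank(A − λI), which equals the number of Jordan blocks for λ):
  λ = 5: algebraic multiplicity = 2, geometric multiplicity = 2
  λ = 6: algebraic multiplicity = 1, geometric multiplicity = 1

Determining the block sizes for each eigenvalue:
  λ = 5: gm = am = 2, so every block has size 1 → block sizes [1, 1]
  λ = 6: one block (gm = 1), so the single block has size am = 1 → block sizes [1]

Assembling the blocks gives a Jordan form
J =
  [5, 0, 0]
  [0, 5, 0]
  [0, 0, 6]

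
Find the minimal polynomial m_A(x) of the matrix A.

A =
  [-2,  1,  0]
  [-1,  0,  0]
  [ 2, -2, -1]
x^2 + 2*x + 1

The characteristic polynomial is χ_A(x) = (x + 1)^3, so the eigenvalues are known. The minimal polynomial is
  m_A(x) = Π_λ (x − λ)^{k_λ}
where k_λ is the size of the *largest* Jordan block for λ (equivalently, the smallest k with (A − λI)^k v = 0 for every generalised eigenvector v of λ).

  λ = -1: largest Jordan block has size 2, contributing (x + 1)^2

So m_A(x) = (x + 1)^2 = x^2 + 2*x + 1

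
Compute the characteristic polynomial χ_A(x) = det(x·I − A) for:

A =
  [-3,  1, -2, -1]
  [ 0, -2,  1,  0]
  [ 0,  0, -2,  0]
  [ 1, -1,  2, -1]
x^4 + 8*x^3 + 24*x^2 + 32*x + 16

Expanding det(x·I − A) (e.g. by cofactor expansion or by noting that A is similar to its Jordan form J, which has the same characteristic polynomial as A) gives
  χ_A(x) = x^4 + 8*x^3 + 24*x^2 + 32*x + 16
which factors as (x + 2)^4. The eigenvalues (with algebraic multiplicities) are λ = -2 with multiplicity 4.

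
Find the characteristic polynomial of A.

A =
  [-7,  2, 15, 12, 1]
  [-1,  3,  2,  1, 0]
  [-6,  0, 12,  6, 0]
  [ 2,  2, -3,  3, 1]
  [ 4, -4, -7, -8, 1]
x^5 - 12*x^4 + 54*x^3 - 108*x^2 + 81*x

Expanding det(x·I − A) (e.g. by cofactor expansion or by noting that A is similar to its Jordan form J, which has the same characteristic polynomial as A) gives
  χ_A(x) = x^5 - 12*x^4 + 54*x^3 - 108*x^2 + 81*x
which factors as x*(x - 3)^4. The eigenvalues (with algebraic multiplicities) are λ = 0 with multiplicity 1, λ = 3 with multiplicity 4.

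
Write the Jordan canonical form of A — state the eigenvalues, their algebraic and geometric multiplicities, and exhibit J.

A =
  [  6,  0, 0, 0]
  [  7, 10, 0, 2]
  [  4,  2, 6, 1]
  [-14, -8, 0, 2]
J_2(6) ⊕ J_2(6)

The characteristic polynomial is
  det(x·I − A) = x^4 - 24*x^3 + 216*x^2 - 864*x + 1296 = (x - 6)^4

Eigenvalues and multiplicities (the geometric multiplicity of λ is n − rank(A − λI), which equals the number of Jordan blocks for λ):
  λ = 6: algebraic multiplicity = 4, geometric multiplicity = 2

Determining the block sizes for each eigenvalue:
  λ = 6: with am = 4 and gm = 2, the partition is not yet determined (e.g. several partitions of 4 into 2 parts exist). Let N = A − (6)·I. Computing rank(N^1) = 2, rank(N^2) = 0; the number of blocks of size ≥ j is rank(N^{j−1}) − rank(N^j), giving [2, 2]. So we have 2 block(s) of size 2 → block sizes [2, 2]

Assembling the blocks gives a Jordan form
J =
  [6, 1, 0, 0]
  [0, 6, 0, 0]
  [0, 0, 6, 1]
  [0, 0, 0, 6]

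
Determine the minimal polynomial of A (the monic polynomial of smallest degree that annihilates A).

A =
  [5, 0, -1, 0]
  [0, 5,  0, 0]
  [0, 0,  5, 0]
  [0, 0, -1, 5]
x^2 - 10*x + 25

The characteristic polynomial is χ_A(x) = (x - 5)^4, so the eigenvalues are known. The minimal polynomial is
  m_A(x) = Π_λ (x − λ)^{k_λ}
where k_λ is the size of the *largest* Jordan block for λ (equivalently, the smallest k with (A − λI)^k v = 0 for every generalised eigenvector v of λ).

  λ = 5: largest Jordan block has size 2, contributing (x − 5)^2

So m_A(x) = (x - 5)^2 = x^2 - 10*x + 25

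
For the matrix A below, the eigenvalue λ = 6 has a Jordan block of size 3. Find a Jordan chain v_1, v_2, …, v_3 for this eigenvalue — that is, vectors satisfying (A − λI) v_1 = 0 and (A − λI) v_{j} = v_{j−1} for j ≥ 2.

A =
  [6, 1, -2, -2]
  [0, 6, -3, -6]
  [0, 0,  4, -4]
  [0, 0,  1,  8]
A Jordan chain for λ = 6 of length 3:
v_1 = (-1, 0, 0, 0)ᵀ
v_2 = (-2, -3, -2, 1)ᵀ
v_3 = (0, 0, 1, 0)ᵀ

Let N = A − (6)·I. We want v_3 with N^3 v_3 = 0 but N^2 v_3 ≠ 0; then v_{j-1} := N · v_j for j = 3, …, 2.

Pick v_3 = (0, 0, 1, 0)ᵀ.
Then v_2 = N · v_3 = (-2, -3, -2, 1)ᵀ.
Then v_1 = N · v_2 = (-1, 0, 0, 0)ᵀ.

Sanity check: (A − (6)·I) v_1 = (0, 0, 0, 0)ᵀ = 0. ✓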